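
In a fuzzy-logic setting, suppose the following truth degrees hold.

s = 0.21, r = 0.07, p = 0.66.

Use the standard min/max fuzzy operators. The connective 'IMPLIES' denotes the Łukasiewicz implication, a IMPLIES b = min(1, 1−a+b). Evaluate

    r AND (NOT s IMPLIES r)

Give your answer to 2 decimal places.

NOT s = 1 − 0.21 = 0.79
NOT s IMPLIES r  [Łukasiewicz: min(1, 1−a+b)] with a=0.79, b=0.07 → 0.28
r AND (NOT s IMPLIES r) = min(a, b) on (0.07, 0.28) = 0.07

0.07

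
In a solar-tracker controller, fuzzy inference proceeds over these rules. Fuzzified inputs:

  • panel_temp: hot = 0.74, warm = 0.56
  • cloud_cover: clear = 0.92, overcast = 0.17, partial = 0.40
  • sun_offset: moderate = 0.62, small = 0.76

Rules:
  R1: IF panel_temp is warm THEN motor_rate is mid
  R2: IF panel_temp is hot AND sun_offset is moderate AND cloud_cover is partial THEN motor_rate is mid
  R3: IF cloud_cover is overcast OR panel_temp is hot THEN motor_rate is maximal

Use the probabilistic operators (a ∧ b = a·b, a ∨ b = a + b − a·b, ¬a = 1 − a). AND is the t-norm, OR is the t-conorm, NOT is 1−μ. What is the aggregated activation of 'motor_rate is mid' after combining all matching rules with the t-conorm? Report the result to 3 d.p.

R1: warm=0.56 → w = 0.5600
R2: hot=0.74, moderate=0.62, partial=0.40; AND[a·b] → w = 0.1835
R3: overcast=0.17, hot=0.74; OR[a + b − a·b] → w = 0.7842
Rules with consequent 'mid': {R1, R2} → strengths 0.5600, 0.1835
Aggregate via t-conorm [a + b − a·b]: 0.6407

0.641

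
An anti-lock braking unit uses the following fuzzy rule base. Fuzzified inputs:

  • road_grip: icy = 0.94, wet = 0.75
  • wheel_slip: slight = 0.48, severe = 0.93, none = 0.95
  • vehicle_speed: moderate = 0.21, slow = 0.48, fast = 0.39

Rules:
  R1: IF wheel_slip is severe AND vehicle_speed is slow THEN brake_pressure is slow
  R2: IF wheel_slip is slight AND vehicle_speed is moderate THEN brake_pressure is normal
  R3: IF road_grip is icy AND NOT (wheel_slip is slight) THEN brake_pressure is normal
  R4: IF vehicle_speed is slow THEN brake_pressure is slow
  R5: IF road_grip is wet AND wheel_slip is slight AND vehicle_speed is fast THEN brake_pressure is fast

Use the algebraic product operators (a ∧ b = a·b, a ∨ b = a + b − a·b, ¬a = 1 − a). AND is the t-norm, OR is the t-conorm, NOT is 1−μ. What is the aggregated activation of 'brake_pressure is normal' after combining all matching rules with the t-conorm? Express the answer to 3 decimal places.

0.540

R1: severe=0.93, slow=0.48; AND[a·b] → w = 0.4464
R2: slight=0.48, moderate=0.21; AND[a·b] → w = 0.1008
R3: icy=0.94, ¬slight=1−0.48=0.52; AND[a·b] → w = 0.4888
R4: slow=0.48 → w = 0.4800
R5: wet=0.75, slight=0.48, fast=0.39; AND[a·b] → w = 0.1404
Rules with consequent 'normal': {R2, R3} → strengths 0.1008, 0.4888
Aggregate via t-conorm [a + b − a·b]: 0.5403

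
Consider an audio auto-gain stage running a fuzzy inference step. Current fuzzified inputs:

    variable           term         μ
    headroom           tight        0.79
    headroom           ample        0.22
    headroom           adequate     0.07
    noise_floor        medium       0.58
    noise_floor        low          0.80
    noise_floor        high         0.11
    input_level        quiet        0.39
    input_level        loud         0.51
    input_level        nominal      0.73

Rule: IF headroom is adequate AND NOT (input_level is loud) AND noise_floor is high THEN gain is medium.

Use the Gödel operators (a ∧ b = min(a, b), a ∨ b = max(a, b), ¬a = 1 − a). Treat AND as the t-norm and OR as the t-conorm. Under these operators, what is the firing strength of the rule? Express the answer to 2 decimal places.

firing strength: adequate=0.07, ¬loud=1−0.51=0.49, high=0.11; AND[min(a, b)] → w = 0.07

0.07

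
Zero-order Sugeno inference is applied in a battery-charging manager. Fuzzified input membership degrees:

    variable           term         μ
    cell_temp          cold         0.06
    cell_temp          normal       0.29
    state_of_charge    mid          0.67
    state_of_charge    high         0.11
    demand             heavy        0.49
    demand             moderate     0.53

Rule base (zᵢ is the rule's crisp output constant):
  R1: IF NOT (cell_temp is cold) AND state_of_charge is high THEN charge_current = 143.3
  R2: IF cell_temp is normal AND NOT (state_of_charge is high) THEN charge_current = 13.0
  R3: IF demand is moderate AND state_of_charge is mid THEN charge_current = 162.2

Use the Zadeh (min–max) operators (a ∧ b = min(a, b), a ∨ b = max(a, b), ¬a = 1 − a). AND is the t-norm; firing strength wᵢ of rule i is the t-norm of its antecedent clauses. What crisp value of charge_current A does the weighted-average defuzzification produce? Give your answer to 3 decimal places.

R1 (z=143.3): ¬cold=1−0.06=0.94, high=0.11; AND[min(a, b)] → w = 0.11
R2 (z=13.0): normal=0.29, ¬high=1−0.11=0.89; AND[min(a, b)] → w = 0.29
R3 (z=162.2): moderate=0.53, mid=0.67; AND[min(a, b)] → w = 0.53
Weighted average = (0.11·143.3 + 0.29·13.0 + 0.53·162.2) / (0.11 + 0.29 + 0.53)
  = 105.4990 / 0.9300 = 113.440

113.440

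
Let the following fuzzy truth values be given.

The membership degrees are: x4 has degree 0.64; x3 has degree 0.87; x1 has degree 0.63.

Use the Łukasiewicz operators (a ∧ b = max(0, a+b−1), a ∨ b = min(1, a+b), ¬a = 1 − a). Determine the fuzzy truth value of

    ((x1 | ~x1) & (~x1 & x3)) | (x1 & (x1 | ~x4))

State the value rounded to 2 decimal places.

0.86

~x1 = 1 − 0.63 = 0.37
x1 | ~x1 = min(1, a+b) on (0.63, 0.37) = 1.00
~x1 = 1 − 0.63 = 0.37
~x1 & x3 = max(0, a+b−1) on (0.37, 0.87) = 0.24
(x1 | ~x1) & (~x1 & x3) = max(0, a+b−1) on (1.00, 0.24) = 0.24
~x4 = 1 − 0.64 = 0.36
x1 | ~x4 = min(1, a+b) on (0.63, 0.36) = 0.99
x1 & (x1 | ~x4) = max(0, a+b−1) on (0.63, 0.99) = 0.62
((x1 | ~x1) & (~x1 & x3)) | (x1 & (x1 | ~x4)) = min(1, a+b) on (0.24, 0.62) = 0.86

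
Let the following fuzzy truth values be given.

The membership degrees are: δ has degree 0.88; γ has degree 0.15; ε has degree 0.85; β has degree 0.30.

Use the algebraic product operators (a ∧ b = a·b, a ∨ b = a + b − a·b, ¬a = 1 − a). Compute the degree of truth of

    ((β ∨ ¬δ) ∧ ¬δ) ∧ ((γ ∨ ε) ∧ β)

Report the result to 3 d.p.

¬δ = 1 − 0.8800 = 0.1200
β ∨ ¬δ = a + b − a·b on (0.3000, 0.1200) = 0.3840
¬δ = 1 − 0.8800 = 0.1200
(β ∨ ¬δ) ∧ ¬δ = a·b on (0.3840, 0.1200) = 0.0461
γ ∨ ε = a + b − a·b on (0.1500, 0.8500) = 0.8725
(γ ∨ ε) ∧ β = a·b on (0.8725, 0.3000) = 0.2617
((β ∨ ¬δ) ∧ ¬δ) ∧ ((γ ∨ ε) ∧ β) = a·b on (0.0461, 0.2617) = 0.0121

0.012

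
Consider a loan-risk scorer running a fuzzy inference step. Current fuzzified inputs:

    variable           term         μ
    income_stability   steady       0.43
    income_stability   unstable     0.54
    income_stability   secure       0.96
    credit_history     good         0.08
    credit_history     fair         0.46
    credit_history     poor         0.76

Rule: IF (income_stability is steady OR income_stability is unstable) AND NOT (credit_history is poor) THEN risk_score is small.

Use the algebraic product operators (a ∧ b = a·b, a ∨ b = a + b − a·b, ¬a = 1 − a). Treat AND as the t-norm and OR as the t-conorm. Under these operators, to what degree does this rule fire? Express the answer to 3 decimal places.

firing strength: (steady=0.43 OR unstable=0.54) = 0.7378; AND[a·b] with ¬poor=1−0.76=0.24 → w = 0.1771

0.177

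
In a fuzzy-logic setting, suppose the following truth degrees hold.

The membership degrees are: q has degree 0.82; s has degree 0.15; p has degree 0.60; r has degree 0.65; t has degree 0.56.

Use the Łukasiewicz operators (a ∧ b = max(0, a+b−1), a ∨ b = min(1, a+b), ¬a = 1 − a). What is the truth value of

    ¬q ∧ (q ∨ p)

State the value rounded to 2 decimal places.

0.18

¬q = 1 − 0.82 = 0.18
q ∨ p = min(1, a+b) on (0.82, 0.60) = 1.00
¬q ∧ (q ∨ p) = max(0, a+b−1) on (0.18, 1.00) = 0.18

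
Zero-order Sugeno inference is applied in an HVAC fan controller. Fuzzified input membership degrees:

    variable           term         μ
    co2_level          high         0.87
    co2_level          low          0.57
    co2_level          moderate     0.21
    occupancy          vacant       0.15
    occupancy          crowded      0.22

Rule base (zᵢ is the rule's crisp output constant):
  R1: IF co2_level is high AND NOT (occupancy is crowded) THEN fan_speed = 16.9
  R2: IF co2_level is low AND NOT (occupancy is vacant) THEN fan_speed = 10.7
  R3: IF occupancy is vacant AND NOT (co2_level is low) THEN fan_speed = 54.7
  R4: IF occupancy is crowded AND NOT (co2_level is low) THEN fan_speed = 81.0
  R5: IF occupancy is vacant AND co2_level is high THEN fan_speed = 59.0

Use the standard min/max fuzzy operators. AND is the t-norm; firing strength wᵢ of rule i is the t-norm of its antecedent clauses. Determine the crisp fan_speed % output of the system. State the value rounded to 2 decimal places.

28.96

R1 (z=16.9): high=0.87, ¬crowded=1−0.22=0.78; AND[min(a, b)] → w = 0.78
R2 (z=10.7): low=0.57, ¬vacant=1−0.15=0.85; AND[min(a, b)] → w = 0.57
R3 (z=54.7): vacant=0.15, ¬low=1−0.57=0.43; AND[min(a, b)] → w = 0.15
R4 (z=81.0): crowded=0.22, ¬low=1−0.57=0.43; AND[min(a, b)] → w = 0.22
R5 (z=59.0): vacant=0.15, high=0.87; AND[min(a, b)] → w = 0.15
Weighted average = (0.78·16.9 + 0.57·10.7 + 0.15·54.7 + 0.22·81.0 + 0.15·59.0) / (0.78 + 0.57 + 0.15 + 0.22 + 0.15)
  = 54.1560 / 1.8700 = 28.96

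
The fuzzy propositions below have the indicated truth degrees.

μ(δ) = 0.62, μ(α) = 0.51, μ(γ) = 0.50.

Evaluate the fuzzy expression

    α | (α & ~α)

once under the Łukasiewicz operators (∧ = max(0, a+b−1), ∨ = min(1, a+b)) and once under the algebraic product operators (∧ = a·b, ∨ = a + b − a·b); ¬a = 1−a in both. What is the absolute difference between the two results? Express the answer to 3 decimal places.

0.122

Under Łukasiewicz:
  ~α = 1 − 0.51 = 0.49
  α & ~α = max(0, a+b−1) on (0.51, 0.49) = 0.00
  α | (α & ~α) = min(1, a+b) on (0.51, 0.00) = 0.51
  → value = 0.5100
Under algebraic product:
  ~α = 1 − 0.5100 = 0.4900
  α & ~α = a·b on (0.5100, 0.4900) = 0.2499
  α | (α & ~α) = a + b − a·b on (0.5100, 0.2499) = 0.6325
  → value = 0.6325
|0.5100 − 0.6325| = 0.122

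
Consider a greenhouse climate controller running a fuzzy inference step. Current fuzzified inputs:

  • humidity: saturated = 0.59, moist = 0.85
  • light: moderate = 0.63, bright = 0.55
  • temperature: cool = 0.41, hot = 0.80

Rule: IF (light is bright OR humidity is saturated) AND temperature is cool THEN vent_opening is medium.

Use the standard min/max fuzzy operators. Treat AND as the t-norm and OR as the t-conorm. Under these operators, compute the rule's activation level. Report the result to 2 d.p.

firing strength: (bright=0.55 OR saturated=0.59) = 0.59; AND[min(a, b)] with cool=0.41 → w = 0.41

0.41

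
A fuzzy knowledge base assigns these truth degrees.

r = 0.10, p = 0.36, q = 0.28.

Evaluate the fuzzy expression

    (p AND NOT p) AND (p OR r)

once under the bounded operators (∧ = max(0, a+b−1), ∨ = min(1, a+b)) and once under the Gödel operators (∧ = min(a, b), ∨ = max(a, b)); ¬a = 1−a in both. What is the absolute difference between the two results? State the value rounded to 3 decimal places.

0.360

Under bounded:
  NOT p = 1 − 0.36 = 0.64
  p AND NOT p = max(0, a+b−1) on (0.36, 0.64) = 0.00
  p OR r = min(1, a+b) on (0.36, 0.10) = 0.46
  (p AND NOT p) AND (p OR r) = max(0, a+b−1) on (0.00, 0.46) = 0.00
  → value = 0.0000
Under Gödel:
  NOT p = 1 − 0.36 = 0.64
  p AND NOT p = min(a, b) on (0.36, 0.64) = 0.36
  p OR r = max(a, b) on (0.36, 0.10) = 0.36
  (p AND NOT p) AND (p OR r) = min(a, b) on (0.36, 0.36) = 0.36
  → value = 0.3600
|0.0000 − 0.3600| = 0.360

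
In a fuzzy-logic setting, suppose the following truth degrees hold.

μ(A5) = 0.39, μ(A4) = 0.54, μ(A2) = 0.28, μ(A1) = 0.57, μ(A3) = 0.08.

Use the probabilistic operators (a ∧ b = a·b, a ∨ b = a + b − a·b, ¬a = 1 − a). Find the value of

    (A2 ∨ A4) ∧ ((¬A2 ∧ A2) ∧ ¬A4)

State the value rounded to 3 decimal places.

0.062

A2 ∨ A4 = a + b − a·b on (0.2800, 0.5400) = 0.6688
¬A2 = 1 − 0.2800 = 0.7200
¬A2 ∧ A2 = a·b on (0.7200, 0.2800) = 0.2016
¬A4 = 1 − 0.5400 = 0.4600
(¬A2 ∧ A2) ∧ ¬A4 = a·b on (0.2016, 0.4600) = 0.0927
(A2 ∨ A4) ∧ ((¬A2 ∧ A2) ∧ ¬A4) = a·b on (0.6688, 0.0927) = 0.0620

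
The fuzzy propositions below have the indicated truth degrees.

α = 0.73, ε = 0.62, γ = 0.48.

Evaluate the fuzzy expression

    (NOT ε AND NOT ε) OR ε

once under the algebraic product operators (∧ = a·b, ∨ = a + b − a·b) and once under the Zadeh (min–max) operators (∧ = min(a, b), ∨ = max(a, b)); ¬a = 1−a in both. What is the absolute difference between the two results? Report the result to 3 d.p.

Under algebraic product:
  NOT ε = 1 − 0.6200 = 0.3800
  NOT ε = 1 − 0.6200 = 0.3800
  NOT ε AND NOT ε = a·b on (0.3800, 0.3800) = 0.1444
  (NOT ε AND NOT ε) OR ε = a + b − a·b on (0.1444, 0.6200) = 0.6749
  → value = 0.6749
Under Zadeh (min–max):
  NOT ε = 1 − 0.62 = 0.38
  NOT ε = 1 − 0.62 = 0.38
  NOT ε AND NOT ε = min(a, b) on (0.38, 0.38) = 0.38
  (NOT ε AND NOT ε) OR ε = max(a, b) on (0.38, 0.62) = 0.62
  → value = 0.6200
|0.6749 − 0.6200| = 0.055

0.055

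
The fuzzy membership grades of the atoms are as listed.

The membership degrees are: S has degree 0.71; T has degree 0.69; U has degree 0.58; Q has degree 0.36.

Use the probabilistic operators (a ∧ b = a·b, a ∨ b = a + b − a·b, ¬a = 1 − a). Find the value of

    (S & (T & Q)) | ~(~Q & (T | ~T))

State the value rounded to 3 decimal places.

0.586

T & Q = a·b on (0.6900, 0.3600) = 0.2484
S & (T & Q) = a·b on (0.7100, 0.2484) = 0.1764
~Q = 1 − 0.3600 = 0.6400
~T = 1 − 0.6900 = 0.3100
T | ~T = a + b − a·b on (0.6900, 0.3100) = 0.7861
~Q & (T | ~T) = a·b on (0.6400, 0.7861) = 0.5031
~(~Q & (T | ~T)) = 1 − 0.5031 = 0.4969
(S & (T & Q)) | ~(~Q & (T | ~T)) = a + b − a·b on (0.1764, 0.4969) = 0.5856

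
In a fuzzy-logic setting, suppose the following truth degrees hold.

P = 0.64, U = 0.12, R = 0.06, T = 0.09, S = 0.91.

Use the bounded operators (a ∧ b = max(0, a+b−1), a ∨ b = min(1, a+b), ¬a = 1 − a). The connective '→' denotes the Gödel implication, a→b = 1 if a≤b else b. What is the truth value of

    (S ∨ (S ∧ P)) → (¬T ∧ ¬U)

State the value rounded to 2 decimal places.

S ∧ P = max(0, a+b−1) on (0.91, 0.64) = 0.55
S ∨ (S ∧ P) = min(1, a+b) on (0.91, 0.55) = 1.00
¬T = 1 − 0.09 = 0.91
¬U = 1 − 0.12 = 0.88
¬T ∧ ¬U = max(0, a+b−1) on (0.91, 0.88) = 0.79
(S ∨ (S ∧ P)) → (¬T ∧ ¬U)  [Gödel: 1 if a≤b else b] with a=1.00, b=0.79 → 0.79

0.79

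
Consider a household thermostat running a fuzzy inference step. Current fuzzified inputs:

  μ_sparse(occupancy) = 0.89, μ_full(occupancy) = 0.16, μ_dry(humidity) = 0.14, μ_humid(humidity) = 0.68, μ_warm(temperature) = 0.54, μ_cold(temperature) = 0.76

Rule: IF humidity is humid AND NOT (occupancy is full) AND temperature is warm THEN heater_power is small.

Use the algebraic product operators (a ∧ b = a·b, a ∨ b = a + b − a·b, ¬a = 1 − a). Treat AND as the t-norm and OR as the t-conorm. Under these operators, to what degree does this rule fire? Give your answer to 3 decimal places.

firing strength: humid=0.68, ¬full=1−0.16=0.84, warm=0.54; AND[a·b] → w = 0.3084

0.308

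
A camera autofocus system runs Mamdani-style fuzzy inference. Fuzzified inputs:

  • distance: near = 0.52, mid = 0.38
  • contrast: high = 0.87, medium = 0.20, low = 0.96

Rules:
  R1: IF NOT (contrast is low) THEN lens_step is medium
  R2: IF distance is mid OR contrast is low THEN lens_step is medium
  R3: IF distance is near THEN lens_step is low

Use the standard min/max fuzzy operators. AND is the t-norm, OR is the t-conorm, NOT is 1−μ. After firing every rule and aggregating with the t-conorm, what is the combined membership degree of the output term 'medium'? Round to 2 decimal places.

0.96

R1: ¬low=1−0.96=0.04 → w = 0.04
R2: mid=0.38, low=0.96; OR[max(a, b)] → w = 0.96
R3: near=0.52 → w = 0.52
Rules with consequent 'medium': {R1, R2} → strengths 0.04, 0.96
Aggregate via t-conorm [max(a, b)]: 0.96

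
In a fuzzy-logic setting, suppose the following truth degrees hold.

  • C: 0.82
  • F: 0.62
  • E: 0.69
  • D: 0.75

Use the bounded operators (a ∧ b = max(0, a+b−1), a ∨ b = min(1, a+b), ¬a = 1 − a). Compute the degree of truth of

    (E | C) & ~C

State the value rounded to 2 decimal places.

E | C = min(1, a+b) on (0.69, 0.82) = 1.00
~C = 1 − 0.82 = 0.18
(E | C) & ~C = max(0, a+b−1) on (1.00, 0.18) = 0.18

0.18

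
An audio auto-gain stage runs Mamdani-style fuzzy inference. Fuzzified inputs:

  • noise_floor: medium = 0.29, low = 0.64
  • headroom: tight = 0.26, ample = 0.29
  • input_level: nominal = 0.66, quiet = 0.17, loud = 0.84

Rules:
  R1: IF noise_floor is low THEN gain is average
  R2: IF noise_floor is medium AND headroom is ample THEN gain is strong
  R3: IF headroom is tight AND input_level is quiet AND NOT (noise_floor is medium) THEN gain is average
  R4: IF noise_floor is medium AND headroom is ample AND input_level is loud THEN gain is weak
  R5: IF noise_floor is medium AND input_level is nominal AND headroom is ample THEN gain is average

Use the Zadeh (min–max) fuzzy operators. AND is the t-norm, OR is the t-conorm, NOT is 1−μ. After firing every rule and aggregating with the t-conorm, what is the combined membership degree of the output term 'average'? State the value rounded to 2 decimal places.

0.64

R1: low=0.64 → w = 0.64
R2: medium=0.29, ample=0.29; AND[min(a, b)] → w = 0.29
R3: tight=0.26, quiet=0.17, ¬medium=1−0.29=0.71; AND[min(a, b)] → w = 0.17
R4: medium=0.29, ample=0.29, loud=0.84; AND[min(a, b)] → w = 0.29
R5: medium=0.29, nominal=0.66, ample=0.29; AND[min(a, b)] → w = 0.29
Rules with consequent 'average': {R1, R3, R5} → strengths 0.64, 0.17, 0.29
Aggregate via t-conorm [max(a, b)]: 0.64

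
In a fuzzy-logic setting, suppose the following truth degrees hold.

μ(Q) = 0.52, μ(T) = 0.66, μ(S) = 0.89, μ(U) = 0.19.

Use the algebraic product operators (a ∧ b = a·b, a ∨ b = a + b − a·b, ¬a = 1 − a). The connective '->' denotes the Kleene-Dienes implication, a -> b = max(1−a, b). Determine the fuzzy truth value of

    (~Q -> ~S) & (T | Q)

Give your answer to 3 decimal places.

0.435

~Q = 1 − 0.5200 = 0.4800
~S = 1 − 0.8900 = 0.1100
~Q -> ~S  [Kleene-Dienes: max(1−a, b)] with a=0.4800, b=0.1100 → 0.5200
T | Q = a + b − a·b on (0.6600, 0.5200) = 0.8368
(~Q -> ~S) & (T | Q) = a·b on (0.5200, 0.8368) = 0.4351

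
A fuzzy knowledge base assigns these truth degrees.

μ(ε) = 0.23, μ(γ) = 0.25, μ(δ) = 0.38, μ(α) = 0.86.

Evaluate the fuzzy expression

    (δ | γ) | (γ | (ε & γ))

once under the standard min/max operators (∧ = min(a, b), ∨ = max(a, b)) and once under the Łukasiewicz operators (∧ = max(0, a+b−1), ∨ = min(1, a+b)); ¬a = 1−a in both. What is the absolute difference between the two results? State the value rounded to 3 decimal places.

Under standard min/max:
  δ | γ = max(a, b) on (0.38, 0.25) = 0.38
  ε & γ = min(a, b) on (0.23, 0.25) = 0.23
  γ | (ε & γ) = max(a, b) on (0.25, 0.23) = 0.25
  (δ | γ) | (γ | (ε & γ)) = max(a, b) on (0.38, 0.25) = 0.38
  → value = 0.3800
Under Łukasiewicz:
  δ | γ = min(1, a+b) on (0.38, 0.25) = 0.63
  ε & γ = max(0, a+b−1) on (0.23, 0.25) = 0.00
  γ | (ε & γ) = min(1, a+b) on (0.25, 0.00) = 0.25
  (δ | γ) | (γ | (ε & γ)) = min(1, a+b) on (0.63, 0.25) = 0.88
  → value = 0.8800
|0.3800 − 0.8800| = 0.500

0.500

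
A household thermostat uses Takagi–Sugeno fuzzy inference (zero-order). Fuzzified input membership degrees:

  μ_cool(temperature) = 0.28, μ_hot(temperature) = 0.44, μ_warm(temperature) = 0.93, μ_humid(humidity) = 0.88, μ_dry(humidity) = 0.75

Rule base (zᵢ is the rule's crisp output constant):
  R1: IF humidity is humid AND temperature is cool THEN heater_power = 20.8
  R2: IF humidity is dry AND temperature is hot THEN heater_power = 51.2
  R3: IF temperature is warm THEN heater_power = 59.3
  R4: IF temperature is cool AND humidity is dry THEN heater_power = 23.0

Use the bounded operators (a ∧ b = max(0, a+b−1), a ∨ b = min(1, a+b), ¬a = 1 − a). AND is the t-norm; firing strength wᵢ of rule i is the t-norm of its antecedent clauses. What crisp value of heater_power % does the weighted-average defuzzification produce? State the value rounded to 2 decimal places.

52.59

R1 (z=20.8): humid=0.88, cool=0.28; AND[max(0, a+b−1)] → w = 0.16
R2 (z=51.2): dry=0.75, hot=0.44; AND[max(0, a+b−1)] → w = 0.19
R3 (z=59.3): warm=0.93 → w = 0.93
R4 (z=23.0): cool=0.28, dry=0.75; AND[max(0, a+b−1)] → w = 0.03
Weighted average = (0.16·20.8 + 0.19·51.2 + 0.93·59.3 + 0.03·23.0) / (0.16 + 0.19 + 0.93 + 0.03)
  = 68.8950 / 1.3100 = 52.59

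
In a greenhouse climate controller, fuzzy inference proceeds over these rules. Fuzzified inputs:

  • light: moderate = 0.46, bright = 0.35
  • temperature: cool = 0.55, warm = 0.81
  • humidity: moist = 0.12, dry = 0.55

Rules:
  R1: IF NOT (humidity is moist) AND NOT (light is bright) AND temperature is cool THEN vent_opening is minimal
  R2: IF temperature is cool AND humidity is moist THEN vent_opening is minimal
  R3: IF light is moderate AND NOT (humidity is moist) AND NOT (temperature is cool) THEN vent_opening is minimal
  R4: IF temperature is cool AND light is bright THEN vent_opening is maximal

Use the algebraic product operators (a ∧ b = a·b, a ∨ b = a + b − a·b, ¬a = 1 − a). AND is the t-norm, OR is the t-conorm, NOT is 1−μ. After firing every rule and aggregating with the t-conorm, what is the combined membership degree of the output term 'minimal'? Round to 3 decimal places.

R1: ¬moist=1−0.12=0.88, ¬bright=1−0.35=0.65, cool=0.55; AND[a·b] → w = 0.3146
R2: cool=0.55, moist=0.12; AND[a·b] → w = 0.0660
R3: moderate=0.46, ¬moist=1−0.12=0.88, ¬cool=1−0.55=0.45; AND[a·b] → w = 0.1822
R4: cool=0.55, bright=0.35; AND[a·b] → w = 0.1925
Rules with consequent 'minimal': {R1, R2, R3} → strengths 0.3146, 0.0660, 0.1822
Aggregate via t-conorm [a + b − a·b]: 0.4764

0.476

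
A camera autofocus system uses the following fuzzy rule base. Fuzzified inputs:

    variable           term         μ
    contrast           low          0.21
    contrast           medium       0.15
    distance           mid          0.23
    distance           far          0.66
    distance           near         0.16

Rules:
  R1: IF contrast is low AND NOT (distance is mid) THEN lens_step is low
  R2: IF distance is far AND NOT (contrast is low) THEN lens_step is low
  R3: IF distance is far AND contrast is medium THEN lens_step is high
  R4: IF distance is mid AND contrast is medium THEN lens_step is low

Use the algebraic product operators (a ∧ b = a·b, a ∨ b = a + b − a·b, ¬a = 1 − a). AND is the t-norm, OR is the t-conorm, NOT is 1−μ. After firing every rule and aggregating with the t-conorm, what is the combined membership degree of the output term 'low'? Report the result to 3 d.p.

R1: low=0.21, ¬mid=1−0.23=0.77; AND[a·b] → w = 0.1617
R2: far=0.66, ¬low=1−0.21=0.79; AND[a·b] → w = 0.5214
R3: far=0.66, medium=0.15; AND[a·b] → w = 0.0990
R4: mid=0.23, medium=0.15; AND[a·b] → w = 0.0345
Rules with consequent 'low': {R1, R2, R4} → strengths 0.1617, 0.5214, 0.0345
Aggregate via t-conorm [a + b − a·b]: 0.6126

0.613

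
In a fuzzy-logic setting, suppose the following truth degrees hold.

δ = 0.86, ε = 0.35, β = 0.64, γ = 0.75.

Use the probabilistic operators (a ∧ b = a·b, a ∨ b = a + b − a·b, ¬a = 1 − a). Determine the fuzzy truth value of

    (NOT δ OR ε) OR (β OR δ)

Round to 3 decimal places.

NOT δ = 1 − 0.8600 = 0.1400
NOT δ OR ε = a + b − a·b on (0.1400, 0.3500) = 0.4410
β OR δ = a + b − a·b on (0.6400, 0.8600) = 0.9496
(NOT δ OR ε) OR (β OR δ) = a + b − a·b on (0.4410, 0.9496) = 0.9718

0.972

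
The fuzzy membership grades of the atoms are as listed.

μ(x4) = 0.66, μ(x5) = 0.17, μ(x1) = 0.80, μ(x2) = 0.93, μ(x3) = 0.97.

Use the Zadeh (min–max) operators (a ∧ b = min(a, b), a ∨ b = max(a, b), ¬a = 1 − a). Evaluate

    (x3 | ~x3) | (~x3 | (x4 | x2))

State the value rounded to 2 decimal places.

0.97

~x3 = 1 − 0.97 = 0.03
x3 | ~x3 = max(a, b) on (0.97, 0.03) = 0.97
~x3 = 1 − 0.97 = 0.03
x4 | x2 = max(a, b) on (0.66, 0.93) = 0.93
~x3 | (x4 | x2) = max(a, b) on (0.03, 0.93) = 0.93
(x3 | ~x3) | (~x3 | (x4 | x2)) = max(a, b) on (0.97, 0.93) = 0.97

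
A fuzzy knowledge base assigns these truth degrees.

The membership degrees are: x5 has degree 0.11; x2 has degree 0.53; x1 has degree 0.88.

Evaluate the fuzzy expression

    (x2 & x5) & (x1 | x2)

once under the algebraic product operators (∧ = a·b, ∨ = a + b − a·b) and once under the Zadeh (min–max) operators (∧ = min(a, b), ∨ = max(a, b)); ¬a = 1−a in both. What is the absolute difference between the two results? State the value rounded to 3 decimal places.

0.055

Under algebraic product:
  x2 & x5 = a·b on (0.5300, 0.1100) = 0.0583
  x1 | x2 = a + b − a·b on (0.8800, 0.5300) = 0.9436
  (x2 & x5) & (x1 | x2) = a·b on (0.0583, 0.9436) = 0.0550
  → value = 0.0550
Under Zadeh (min–max):
  x2 & x5 = min(a, b) on (0.53, 0.11) = 0.11
  x1 | x2 = max(a, b) on (0.88, 0.53) = 0.88
  (x2 & x5) & (x1 | x2) = min(a, b) on (0.11, 0.88) = 0.11
  → value = 0.1100
|0.0550 − 0.1100| = 0.055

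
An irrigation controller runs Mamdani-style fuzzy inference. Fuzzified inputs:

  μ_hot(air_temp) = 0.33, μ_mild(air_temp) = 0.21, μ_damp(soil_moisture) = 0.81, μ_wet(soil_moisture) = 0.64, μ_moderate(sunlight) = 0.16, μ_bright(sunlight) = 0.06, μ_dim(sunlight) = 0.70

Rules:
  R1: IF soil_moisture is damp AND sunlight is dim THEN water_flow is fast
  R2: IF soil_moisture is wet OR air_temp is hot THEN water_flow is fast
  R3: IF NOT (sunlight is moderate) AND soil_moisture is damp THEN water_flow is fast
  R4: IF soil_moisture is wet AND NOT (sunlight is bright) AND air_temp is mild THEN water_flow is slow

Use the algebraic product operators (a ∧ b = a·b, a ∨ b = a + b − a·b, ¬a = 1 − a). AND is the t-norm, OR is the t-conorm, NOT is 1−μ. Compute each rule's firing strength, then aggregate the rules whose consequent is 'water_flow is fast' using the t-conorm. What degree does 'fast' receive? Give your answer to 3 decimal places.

0.967

R1: damp=0.81, dim=0.70; AND[a·b] → w = 0.5670
R2: wet=0.64, hot=0.33; OR[a + b − a·b] → w = 0.7588
R3: ¬moderate=1−0.16=0.84, damp=0.81; AND[a·b] → w = 0.6804
R4: wet=0.64, ¬bright=1−0.06=0.94, mild=0.21; AND[a·b] → w = 0.1263
Rules with consequent 'fast': {R1, R2, R3} → strengths 0.5670, 0.7588, 0.6804
Aggregate via t-conorm [a + b − a·b]: 0.9666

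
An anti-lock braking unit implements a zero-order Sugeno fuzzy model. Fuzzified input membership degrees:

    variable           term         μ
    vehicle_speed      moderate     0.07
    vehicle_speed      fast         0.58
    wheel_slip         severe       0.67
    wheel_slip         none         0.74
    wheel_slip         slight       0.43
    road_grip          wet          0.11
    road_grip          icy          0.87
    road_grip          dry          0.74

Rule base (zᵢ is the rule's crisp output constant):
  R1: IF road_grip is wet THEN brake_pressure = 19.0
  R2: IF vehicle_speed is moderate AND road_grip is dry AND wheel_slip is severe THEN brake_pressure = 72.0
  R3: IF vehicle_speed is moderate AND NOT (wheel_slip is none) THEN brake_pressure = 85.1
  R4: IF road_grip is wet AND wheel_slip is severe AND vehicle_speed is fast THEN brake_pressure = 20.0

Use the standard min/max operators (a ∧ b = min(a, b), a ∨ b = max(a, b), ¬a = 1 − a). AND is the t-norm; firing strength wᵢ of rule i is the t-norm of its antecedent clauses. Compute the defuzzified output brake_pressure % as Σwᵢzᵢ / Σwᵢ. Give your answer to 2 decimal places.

42.46

R1 (z=19.0): wet=0.11 → w = 0.11
R2 (z=72.0): moderate=0.07, dry=0.74, severe=0.67; AND[min(a, b)] → w = 0.07
R3 (z=85.1): moderate=0.07, ¬none=1−0.74=0.26; AND[min(a, b)] → w = 0.07
R4 (z=20.0): wet=0.11, severe=0.67, fast=0.58; AND[min(a, b)] → w = 0.11
Weighted average = (0.11·19.0 + 0.07·72.0 + 0.07·85.1 + 0.11·20.0) / (0.11 + 0.07 + 0.07 + 0.11)
  = 15.2870 / 0.3600 = 42.46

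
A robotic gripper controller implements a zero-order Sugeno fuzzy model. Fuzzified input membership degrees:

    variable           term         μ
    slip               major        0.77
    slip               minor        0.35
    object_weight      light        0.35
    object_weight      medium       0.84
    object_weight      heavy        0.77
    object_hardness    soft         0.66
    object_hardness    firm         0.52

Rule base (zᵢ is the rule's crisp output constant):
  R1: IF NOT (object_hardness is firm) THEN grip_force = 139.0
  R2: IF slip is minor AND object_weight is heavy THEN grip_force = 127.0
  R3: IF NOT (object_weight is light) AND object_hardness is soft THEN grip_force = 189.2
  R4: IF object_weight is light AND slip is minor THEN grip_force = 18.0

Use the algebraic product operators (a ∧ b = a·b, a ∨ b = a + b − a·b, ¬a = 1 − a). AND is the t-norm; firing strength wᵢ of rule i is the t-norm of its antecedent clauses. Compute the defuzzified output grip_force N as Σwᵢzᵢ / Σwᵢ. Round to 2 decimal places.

R1 (z=139.0): ¬firm=1−0.52=0.48 → w = 0.4800
R2 (z=127.0): minor=0.35, heavy=0.77; AND[a·b] → w = 0.2695
R3 (z=189.2): ¬light=1−0.35=0.65, soft=0.66; AND[a·b] → w = 0.4290
R4 (z=18.0): light=0.35, minor=0.35; AND[a·b] → w = 0.1225
Weighted average = (0.4800·139.0 + 0.2695·127.0 + 0.4290·189.2 + 0.1225·18.0) / (0.4800 + 0.2695 + 0.4290 + 0.1225)
  = 184.3183 / 1.3010 = 141.67

141.67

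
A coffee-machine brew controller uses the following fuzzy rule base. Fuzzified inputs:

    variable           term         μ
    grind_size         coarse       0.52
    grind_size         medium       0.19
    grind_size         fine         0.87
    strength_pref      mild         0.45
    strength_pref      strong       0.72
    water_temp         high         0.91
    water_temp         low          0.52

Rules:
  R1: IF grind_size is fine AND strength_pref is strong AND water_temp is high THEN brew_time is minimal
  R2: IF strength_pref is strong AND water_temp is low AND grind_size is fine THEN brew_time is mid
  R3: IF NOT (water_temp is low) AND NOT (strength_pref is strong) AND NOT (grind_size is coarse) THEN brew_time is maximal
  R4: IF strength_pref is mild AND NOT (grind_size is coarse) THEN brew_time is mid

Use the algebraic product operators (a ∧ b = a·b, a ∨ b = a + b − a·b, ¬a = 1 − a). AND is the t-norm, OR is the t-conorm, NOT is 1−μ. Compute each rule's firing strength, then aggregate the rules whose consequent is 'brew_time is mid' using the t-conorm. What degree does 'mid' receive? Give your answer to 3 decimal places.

R1: fine=0.87, strong=0.72, high=0.91; AND[a·b] → w = 0.5700
R2: strong=0.72, low=0.52, fine=0.87; AND[a·b] → w = 0.3257
R3: ¬low=1−0.52=0.48, ¬strong=1−0.72=0.28, ¬coarse=1−0.52=0.48; AND[a·b] → w = 0.0645
R4: mild=0.45, ¬coarse=1−0.52=0.48; AND[a·b] → w = 0.2160
Rules with consequent 'mid': {R2, R4} → strengths 0.3257, 0.2160
Aggregate via t-conorm [a + b − a·b]: 0.4714

0.471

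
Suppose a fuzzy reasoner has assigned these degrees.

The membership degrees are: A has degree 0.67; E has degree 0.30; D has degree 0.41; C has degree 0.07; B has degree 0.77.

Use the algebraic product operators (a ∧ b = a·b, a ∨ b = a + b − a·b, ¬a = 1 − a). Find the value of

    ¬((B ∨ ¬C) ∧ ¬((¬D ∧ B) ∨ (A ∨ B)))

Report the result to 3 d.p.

¬C = 1 − 0.0700 = 0.9300
B ∨ ¬C = a + b − a·b on (0.7700, 0.9300) = 0.9839
¬D = 1 − 0.4100 = 0.5900
¬D ∧ B = a·b on (0.5900, 0.7700) = 0.4543
A ∨ B = a + b − a·b on (0.6700, 0.7700) = 0.9241
(¬D ∧ B) ∨ (A ∨ B) = a + b − a·b on (0.4543, 0.9241) = 0.9586
¬((¬D ∧ B) ∨ (A ∨ B)) = 1 − 0.9586 = 0.0414
(B ∨ ¬C) ∧ ¬((¬D ∧ B) ∨ (A ∨ B)) = a·b on (0.9839, 0.0414) = 0.0408
¬((B ∨ ¬C) ∧ ¬((¬D ∧ B) ∨ (A ∨ B))) = 1 − 0.0408 = 0.9592

0.959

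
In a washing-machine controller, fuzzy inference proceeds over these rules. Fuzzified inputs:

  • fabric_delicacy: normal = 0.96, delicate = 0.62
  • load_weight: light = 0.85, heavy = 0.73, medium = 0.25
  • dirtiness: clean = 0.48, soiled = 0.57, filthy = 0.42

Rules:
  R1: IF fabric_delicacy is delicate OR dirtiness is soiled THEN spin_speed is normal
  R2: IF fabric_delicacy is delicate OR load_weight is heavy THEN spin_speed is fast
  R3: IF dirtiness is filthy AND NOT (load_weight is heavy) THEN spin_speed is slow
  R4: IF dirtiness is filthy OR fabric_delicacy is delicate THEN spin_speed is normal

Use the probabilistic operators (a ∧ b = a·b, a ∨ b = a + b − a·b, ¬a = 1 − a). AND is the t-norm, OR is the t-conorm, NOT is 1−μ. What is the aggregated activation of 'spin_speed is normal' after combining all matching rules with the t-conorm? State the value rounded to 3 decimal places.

R1: delicate=0.62, soiled=0.57; OR[a + b − a·b] → w = 0.8366
R2: delicate=0.62, heavy=0.73; OR[a + b − a·b] → w = 0.8974
R3: filthy=0.42, ¬heavy=1−0.73=0.27; AND[a·b] → w = 0.1134
R4: filthy=0.42, delicate=0.62; OR[a + b − a·b] → w = 0.7796
Rules with consequent 'normal': {R1, R4} → strengths 0.8366, 0.7796
Aggregate via t-conorm [a + b − a·b]: 0.9640

0.964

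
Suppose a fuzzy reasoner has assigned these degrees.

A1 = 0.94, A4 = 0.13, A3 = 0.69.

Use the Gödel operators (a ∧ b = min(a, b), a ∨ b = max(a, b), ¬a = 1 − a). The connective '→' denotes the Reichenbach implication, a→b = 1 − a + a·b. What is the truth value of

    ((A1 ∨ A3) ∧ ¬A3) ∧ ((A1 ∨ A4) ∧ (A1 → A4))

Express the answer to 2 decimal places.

0.18

A1 ∨ A3 = max(a, b) on (0.94, 0.69) = 0.94
¬A3 = 1 − 0.69 = 0.31
(A1 ∨ A3) ∧ ¬A3 = min(a, b) on (0.94, 0.31) = 0.31
A1 ∨ A4 = max(a, b) on (0.94, 0.13) = 0.94
A1 → A4  [Reichenbach: 1 − a + a·b] with a=0.94, b=0.13 → 0.18
(A1 ∨ A4) ∧ (A1 → A4) = min(a, b) on (0.94, 0.18) = 0.18
((A1 ∨ A3) ∧ ¬A3) ∧ ((A1 ∨ A4) ∧ (A1 → A4)) = min(a, b) on (0.31, 0.18) = 0.18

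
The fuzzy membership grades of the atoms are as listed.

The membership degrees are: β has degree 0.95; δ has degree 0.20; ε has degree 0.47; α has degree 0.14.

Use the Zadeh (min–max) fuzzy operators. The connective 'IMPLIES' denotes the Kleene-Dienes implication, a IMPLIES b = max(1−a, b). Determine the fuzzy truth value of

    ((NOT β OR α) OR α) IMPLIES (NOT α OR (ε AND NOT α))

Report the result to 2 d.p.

0.86

NOT β = 1 − 0.95 = 0.05
NOT β OR α = max(a, b) on (0.05, 0.14) = 0.14
(NOT β OR α) OR α = max(a, b) on (0.14, 0.14) = 0.14
NOT α = 1 − 0.14 = 0.86
NOT α = 1 − 0.14 = 0.86
ε AND NOT α = min(a, b) on (0.47, 0.86) = 0.47
NOT α OR (ε AND NOT α) = max(a, b) on (0.86, 0.47) = 0.86
((NOT β OR α) OR α) IMPLIES (NOT α OR (ε AND NOT α))  [Kleene-Dienes: max(1−a, b)] with a=0.14, b=0.86 → 0.86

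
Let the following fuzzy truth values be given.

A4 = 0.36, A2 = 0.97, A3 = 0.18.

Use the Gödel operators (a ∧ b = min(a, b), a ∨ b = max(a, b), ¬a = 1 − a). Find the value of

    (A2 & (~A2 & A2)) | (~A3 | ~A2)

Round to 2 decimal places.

~A2 = 1 − 0.97 = 0.03
~A2 & A2 = min(a, b) on (0.03, 0.97) = 0.03
A2 & (~A2 & A2) = min(a, b) on (0.97, 0.03) = 0.03
~A3 = 1 − 0.18 = 0.82
~A2 = 1 − 0.97 = 0.03
~A3 | ~A2 = max(a, b) on (0.82, 0.03) = 0.82
(A2 & (~A2 & A2)) | (~A3 | ~A2) = max(a, b) on (0.03, 0.82) = 0.82

0.82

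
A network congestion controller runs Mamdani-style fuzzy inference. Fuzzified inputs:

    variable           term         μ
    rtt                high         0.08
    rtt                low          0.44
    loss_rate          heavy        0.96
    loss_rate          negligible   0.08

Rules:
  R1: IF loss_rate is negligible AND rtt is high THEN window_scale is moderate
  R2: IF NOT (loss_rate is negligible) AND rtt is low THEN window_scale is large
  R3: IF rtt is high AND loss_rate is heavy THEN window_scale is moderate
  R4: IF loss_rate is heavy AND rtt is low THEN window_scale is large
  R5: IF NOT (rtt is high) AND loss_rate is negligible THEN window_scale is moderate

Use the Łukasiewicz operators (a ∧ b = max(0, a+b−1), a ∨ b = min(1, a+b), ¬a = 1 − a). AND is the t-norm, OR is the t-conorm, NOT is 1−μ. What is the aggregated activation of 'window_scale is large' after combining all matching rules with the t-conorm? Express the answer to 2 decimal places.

R1: negligible=0.08, high=0.08; AND[max(0, a+b−1)] → w = 0.00
R2: ¬negligible=1−0.08=0.92, low=0.44; AND[max(0, a+b−1)] → w = 0.36
R3: high=0.08, heavy=0.96; AND[max(0, a+b−1)] → w = 0.04
R4: heavy=0.96, low=0.44; AND[max(0, a+b−1)] → w = 0.40
R5: ¬high=1−0.08=0.92, negligible=0.08; AND[max(0, a+b−1)] → w = 0.00
Rules with consequent 'large': {R2, R4} → strengths 0.36, 0.40
Aggregate via t-conorm [min(1, a+b)]: 0.76

0.76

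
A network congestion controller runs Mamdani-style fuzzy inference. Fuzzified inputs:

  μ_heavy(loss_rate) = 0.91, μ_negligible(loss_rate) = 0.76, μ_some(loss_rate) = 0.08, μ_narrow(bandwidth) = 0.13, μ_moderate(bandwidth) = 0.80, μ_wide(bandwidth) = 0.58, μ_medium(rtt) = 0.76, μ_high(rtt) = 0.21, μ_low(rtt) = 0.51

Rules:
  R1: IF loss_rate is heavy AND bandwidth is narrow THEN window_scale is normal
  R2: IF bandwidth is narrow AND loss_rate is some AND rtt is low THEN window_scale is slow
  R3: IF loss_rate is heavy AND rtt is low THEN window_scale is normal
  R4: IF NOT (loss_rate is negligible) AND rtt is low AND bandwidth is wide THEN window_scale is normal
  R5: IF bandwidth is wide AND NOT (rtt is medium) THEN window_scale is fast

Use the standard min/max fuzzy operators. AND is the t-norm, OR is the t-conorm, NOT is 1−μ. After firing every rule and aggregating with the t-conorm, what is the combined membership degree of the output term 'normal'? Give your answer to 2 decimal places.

0.51

R1: heavy=0.91, narrow=0.13; AND[min(a, b)] → w = 0.13
R2: narrow=0.13, some=0.08, low=0.51; AND[min(a, b)] → w = 0.08
R3: heavy=0.91, low=0.51; AND[min(a, b)] → w = 0.51
R4: ¬negligible=1−0.76=0.24, low=0.51, wide=0.58; AND[min(a, b)] → w = 0.24
R5: wide=0.58, ¬medium=1−0.76=0.24; AND[min(a, b)] → w = 0.24
Rules with consequent 'normal': {R1, R3, R4} → strengths 0.13, 0.51, 0.24
Aggregate via t-conorm [max(a, b)]: 0.51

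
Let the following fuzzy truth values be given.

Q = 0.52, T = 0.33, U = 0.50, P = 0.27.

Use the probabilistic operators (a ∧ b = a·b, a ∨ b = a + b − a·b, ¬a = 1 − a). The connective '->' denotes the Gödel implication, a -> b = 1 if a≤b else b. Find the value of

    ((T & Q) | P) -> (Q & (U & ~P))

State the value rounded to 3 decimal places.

T & Q = a·b on (0.3300, 0.5200) = 0.1716
(T & Q) | P = a + b − a·b on (0.1716, 0.2700) = 0.3953
~P = 1 − 0.2700 = 0.7300
U & ~P = a·b on (0.5000, 0.7300) = 0.3650
Q & (U & ~P) = a·b on (0.5200, 0.3650) = 0.1898
((T & Q) | P) -> (Q & (U & ~P))  [Gödel: 1 if a≤b else b] with a=0.3953, b=0.1898 → 0.1898

0.190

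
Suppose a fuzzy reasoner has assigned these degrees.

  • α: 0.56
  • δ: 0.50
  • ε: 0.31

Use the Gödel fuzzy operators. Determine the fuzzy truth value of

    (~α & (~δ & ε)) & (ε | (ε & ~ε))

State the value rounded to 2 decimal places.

~α = 1 − 0.56 = 0.44
~δ = 1 − 0.50 = 0.50
~δ & ε = min(a, b) on (0.50, 0.31) = 0.31
~α & (~δ & ε) = min(a, b) on (0.44, 0.31) = 0.31
~ε = 1 − 0.31 = 0.69
ε & ~ε = min(a, b) on (0.31, 0.69) = 0.31
ε | (ε & ~ε) = max(a, b) on (0.31, 0.31) = 0.31
(~α & (~δ & ε)) & (ε | (ε & ~ε)) = min(a, b) on (0.31, 0.31) = 0.31

0.31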